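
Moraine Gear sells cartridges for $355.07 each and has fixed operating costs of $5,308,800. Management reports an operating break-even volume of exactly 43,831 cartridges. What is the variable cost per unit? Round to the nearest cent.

At break-even, FC = Q × (P − VC), so P − VC = $5,308,800 ÷ 43,831 = $121.1198.
Hence VC = price − CM = $355.07 − $121.1198 = $233.95.

$233.95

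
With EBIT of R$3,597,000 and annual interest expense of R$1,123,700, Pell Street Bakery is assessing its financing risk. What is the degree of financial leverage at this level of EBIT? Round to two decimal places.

1.45

Interest = R$1,123,700.00.
DFL = EBIT ÷ (EBIT − I) = R$3,597,000 ÷ (R$3,597,000 − R$1,123,700.00) = R$3,597,000 ÷ R$2,473,300.00 = 1.4543.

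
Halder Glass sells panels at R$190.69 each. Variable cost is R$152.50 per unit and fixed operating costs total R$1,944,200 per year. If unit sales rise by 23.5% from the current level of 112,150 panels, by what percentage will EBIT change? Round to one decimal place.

+43.0%

At 112,150 units, contribution = 112,150 × R$38.19 = R$4,283,008.50.
EBIT = R$4,283,008.50 − R$1,944,200 = R$2,338,808.50.
Degree of operating leverage = R$4,283,008.50 / R$2,338,808.50 = 1.8313.
%ΔEBIT = DOL × %ΔSales = 1.8313 × +23.5% = +43.0%.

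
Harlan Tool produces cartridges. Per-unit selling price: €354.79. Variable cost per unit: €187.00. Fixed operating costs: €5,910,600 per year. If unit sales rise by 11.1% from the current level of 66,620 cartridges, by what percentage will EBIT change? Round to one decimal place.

Total contribution margin = 66,620 × €167.79 = €11,178,169.80.
Operating income = contribution − fixed costs = €11,178,169.80 − €5,910,600 = €5,267,569.80.
So DOL = total CM / EBIT = €11,178,169.80 / €5,267,569.80 = 2.1221.
%ΔEBIT = DOL × %ΔSales = 2.1221 × +11.1% = +23.6%.

+23.6%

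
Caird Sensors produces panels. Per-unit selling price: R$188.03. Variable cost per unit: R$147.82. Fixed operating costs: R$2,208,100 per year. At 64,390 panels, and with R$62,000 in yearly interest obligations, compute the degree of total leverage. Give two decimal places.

8.12

Contribution at this volume is 64,390 × R$40.21 = R$2,589,121.90.
Operating income = contribution − fixed costs = R$2,589,121.90 − R$2,208,100 = R$381,021.90. Interest = R$62,000.00.
DOL = R$2,589,121.90 ÷ R$381,021.90 = 6.7952; DFL = R$381,021.90 ÷ R$319,021.90 = 1.1943.
DCL = DOL × DFL = 6.7952 × 1.1943 = 8.1155.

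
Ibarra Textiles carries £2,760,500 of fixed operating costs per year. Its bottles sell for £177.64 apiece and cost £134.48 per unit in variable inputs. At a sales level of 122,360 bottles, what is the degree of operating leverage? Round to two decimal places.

Total contribution margin = 122,360 × £43.16 = £5,281,057.60.
Operating income = contribution − fixed costs = £5,281,057.60 − £2,760,500 = £2,520,557.60.
DOL = contribution ÷ EBIT = £5,281,057.60 ÷ £2,520,557.60 = 2.0952.

2.10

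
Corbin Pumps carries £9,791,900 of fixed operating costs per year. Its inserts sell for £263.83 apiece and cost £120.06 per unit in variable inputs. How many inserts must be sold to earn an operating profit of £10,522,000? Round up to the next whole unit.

141,295 inserts

Each unit contributes £263.83 − £120.06 = £143.77.
Units = (FC + target) / CM = (£9,791,900 + £10,522,000) / £143.77 = 141,294.43, so 141,295 inserts.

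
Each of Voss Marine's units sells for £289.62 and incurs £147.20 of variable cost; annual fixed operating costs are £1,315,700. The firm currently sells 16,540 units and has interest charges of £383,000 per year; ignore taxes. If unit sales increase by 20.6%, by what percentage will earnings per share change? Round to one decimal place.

At 16,540 units, contribution = 16,540 × £142.42 = £2,355,626.80.
Subtracting fixed costs: EBIT = £2,355,626.80 − £1,315,700 = £1,039,926.80.
Interest = £383,000.00, so EBIT − I = £656,926.80.
DCL = total CM / (EBIT − I) = £2,355,626.80 / £656,926.80 = 3.5858.
EPS therefore changes by 3.5858 × (+20.6%) = +73.9%.

+73.9%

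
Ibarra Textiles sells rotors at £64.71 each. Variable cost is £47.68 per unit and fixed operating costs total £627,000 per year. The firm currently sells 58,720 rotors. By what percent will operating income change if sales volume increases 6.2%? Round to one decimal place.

Contribution at this volume is 58,720 × £17.03 = £1,000,001.60.
Operating income = contribution − fixed costs = £1,000,001.60 − £627,000 = £373,001.60.
So DOL = total CM / EBIT = £1,000,001.60 / £373,001.60 = 2.6810.
Operating income changes by 2.6810 × +6.2% = +16.6%.

+16.6%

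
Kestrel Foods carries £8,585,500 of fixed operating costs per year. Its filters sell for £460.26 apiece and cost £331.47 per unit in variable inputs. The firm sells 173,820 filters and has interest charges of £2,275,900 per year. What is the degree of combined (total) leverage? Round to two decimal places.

At 173,820 units, contribution = 173,820 × £128.79 = £22,386,277.80.
Operating income = contribution − fixed costs = £22,386,277.80 − £8,585,500 = £13,800,777.80. Interest = £2,275,900.00, so EBIT − I = £11,524,877.80.
DCL = contribution ÷ (EBIT − I) = £22,386,277.80 ÷ £11,524,877.80 = 1.9424.

1.94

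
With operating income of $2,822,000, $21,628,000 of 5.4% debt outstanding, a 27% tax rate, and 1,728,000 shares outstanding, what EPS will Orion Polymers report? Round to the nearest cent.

Pre-tax income = $2,822,000 − $1,167,912.00 = $1,654,088.00.
Net income = $1,654,088.00 × (1 − 0.27) = $1,207,484.24.
EPS = $1,207,484.24 ÷ 1,728,000 = $0.70.

$0.70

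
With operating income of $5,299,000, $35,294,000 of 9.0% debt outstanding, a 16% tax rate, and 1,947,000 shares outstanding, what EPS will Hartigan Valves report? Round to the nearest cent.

$0.92

Interest = $3,176,460.00, so EBT = $5,299,000 − $3,176,460.00 = $2,122,540.00.
After tax at 16%: net income = $2,122,540.00 × 0.84 = $1,782,933.60.
Per share: $1,782,933.60 / 1,947,000 shares = $0.92.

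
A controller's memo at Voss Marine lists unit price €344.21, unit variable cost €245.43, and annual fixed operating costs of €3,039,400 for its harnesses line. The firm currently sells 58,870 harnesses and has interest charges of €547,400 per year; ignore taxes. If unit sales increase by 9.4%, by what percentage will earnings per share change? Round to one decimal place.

+24.5%

Total contribution margin = 58,870 × €98.78 = €5,815,178.60.
EBIT = €5,815,178.60 − €3,039,400 = €2,775,778.60.
Interest = €547,400.00, so EBIT − I = €2,228,378.60.
DCL = total CM / (EBIT − I) = €5,815,178.60 / €2,228,378.60 = 2.6096.
EPS therefore changes by 2.6096 × (+9.4%) = +24.5%.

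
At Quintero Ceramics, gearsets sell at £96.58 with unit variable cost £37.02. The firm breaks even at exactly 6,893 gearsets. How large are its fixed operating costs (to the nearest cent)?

£410,547.08

Each unit contributes £96.58 − £37.02 = £59.56.
Fixed costs = break-even units × CM = 6,893 × £59.56 = £410,547.08.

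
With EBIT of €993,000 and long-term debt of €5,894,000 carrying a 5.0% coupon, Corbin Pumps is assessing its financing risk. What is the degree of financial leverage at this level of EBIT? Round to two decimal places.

Annual interest charges come to €294,700.00.
Degree of financial leverage = EBIT / (EBIT − interest) = €993,000 / €698,300.00 = 1.4220.

1.42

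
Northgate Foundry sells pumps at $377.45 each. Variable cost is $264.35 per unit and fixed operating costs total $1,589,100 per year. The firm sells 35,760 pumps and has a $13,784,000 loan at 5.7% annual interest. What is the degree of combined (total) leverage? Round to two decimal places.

2.42

Contribution at this volume is 35,760 × $113.10 = $4,044,456.00.
EBIT = $4,044,456.00 − $1,589,100 = $2,455,356.00. Interest = $785,688.00.
DOL = $4,044,456.00 ÷ $2,455,356.00 = 1.6472; DFL = $2,455,356.00 ÷ $1,669,668.00 = 1.4706.
Combined leverage = 1.6472 × 1.4706 = 2.4224.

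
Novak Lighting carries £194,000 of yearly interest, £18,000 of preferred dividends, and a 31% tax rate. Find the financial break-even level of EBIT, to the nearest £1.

£220,087

Grossing the preferred dividend up to pre-tax terms: £18,000 / (1 − 0.31) = £26,086.96.
Financial break-even EBIT = interest + D_p ÷ (1 − t) = £194,000 + £26,086.96 = £220,086.96.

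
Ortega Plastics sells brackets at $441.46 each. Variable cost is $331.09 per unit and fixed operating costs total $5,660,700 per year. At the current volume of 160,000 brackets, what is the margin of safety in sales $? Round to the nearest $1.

$47,991,826

Contribution margin per unit = $441.46 − $331.09 = $110.37. Break-even units = $5,660,700 ÷ $110.37 = 51,288.39; break-even revenue = 51,288.39 × $441.46 = $22,641,774.23.
Current sales = 160,000 × $441.46 = $70,633,600.00.
Margin of safety = $70,633,600.00 − $22,641,774.23 = $47,991,826.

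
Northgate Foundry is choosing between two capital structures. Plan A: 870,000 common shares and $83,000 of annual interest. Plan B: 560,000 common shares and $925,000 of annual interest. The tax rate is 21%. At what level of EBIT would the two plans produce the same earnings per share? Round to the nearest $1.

$2,446,032

At indifference, (EBIT − 83,000)(1 − t)/870,000 = (EBIT − 925,000)(1 − t)/560,000.
Cancelling (1 − t) and cross-multiplying: 560,000·(EBIT − 83,000) = 870,000·(EBIT − 925,000).
Solving, EBIT = (925,000·870,000 − 83,000·560,000) / (870,000 − 560,000) = 758,270,000,000 / 310,000 = 2,446,032.26.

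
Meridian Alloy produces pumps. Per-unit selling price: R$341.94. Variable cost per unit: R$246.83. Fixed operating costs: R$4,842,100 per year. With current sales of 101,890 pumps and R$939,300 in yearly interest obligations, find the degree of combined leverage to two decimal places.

Total contribution margin = 101,890 × R$95.11 = R$9,690,757.90.
Operating income = contribution − fixed costs = R$9,690,757.90 − R$4,842,100 = R$4,848,657.90. Interest = R$939,300.00, so EBIT − I = R$3,909,357.90.
Degree of total leverage = total CM / (EBIT − interest) = R$9,690,757.90 / R$3,909,357.90 = 2.4789.

2.48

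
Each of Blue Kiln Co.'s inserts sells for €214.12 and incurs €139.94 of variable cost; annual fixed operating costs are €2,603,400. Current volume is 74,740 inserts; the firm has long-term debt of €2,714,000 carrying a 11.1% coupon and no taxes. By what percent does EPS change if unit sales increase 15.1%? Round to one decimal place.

+31.7%

Contribution at this volume is 74,740 × €74.18 = €5,544,213.20.
EBIT = €5,544,213.20 − €2,603,400 = €2,940,813.20.
Interest = €301,254.00, so EBIT − I = €2,639,559.20.
Degree of combined leverage = contribution ÷ (EBIT − I) = €5,544,213.20 ÷ €2,639,559.20 = 2.1004.
%ΔEPS = DCL × %ΔSales = 2.1004 × +15.1% = +31.7%.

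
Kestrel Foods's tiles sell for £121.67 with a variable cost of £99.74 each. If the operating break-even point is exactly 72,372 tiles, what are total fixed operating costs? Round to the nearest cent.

£1,587,117.96

Unit CM = price − variable cost = £121.67 − £99.74 = £21.93.
Fixed costs = break-even units × CM = 72,372 × £21.93 = £1,587,117.96.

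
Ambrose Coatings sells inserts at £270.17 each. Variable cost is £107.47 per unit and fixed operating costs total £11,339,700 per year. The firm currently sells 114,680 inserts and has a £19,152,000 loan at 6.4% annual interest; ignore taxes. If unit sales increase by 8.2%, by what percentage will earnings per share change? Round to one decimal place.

Contribution at this volume is 114,680 × £162.70 = £18,658,436.00.
EBIT = £18,658,436.00 − £11,339,700 = £7,318,736.00.
Interest = £1,225,728.00, so EBIT − I = £6,093,008.00.
Degree of combined leverage = contribution ÷ (EBIT − I) = £18,658,436.00 ÷ £6,093,008.00 = 3.0623.
EPS therefore changes by 3.0623 × (+8.2%) = +25.1%.

+25.1%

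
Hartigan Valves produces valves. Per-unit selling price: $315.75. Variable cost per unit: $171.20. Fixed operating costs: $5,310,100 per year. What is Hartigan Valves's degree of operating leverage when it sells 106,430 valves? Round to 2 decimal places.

Contribution at this volume is 106,430 × $144.55 = $15,384,456.50.
EBIT = $15,384,456.50 − $5,310,100 = $10,074,356.50.
So DOL = total CM / EBIT = $15,384,456.50 / $10,074,356.50 = 1.5271.

1.53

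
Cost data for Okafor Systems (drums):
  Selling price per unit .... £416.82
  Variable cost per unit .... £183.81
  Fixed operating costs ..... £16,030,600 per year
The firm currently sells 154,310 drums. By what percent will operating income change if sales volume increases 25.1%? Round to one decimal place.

+45.3%

Contribution at this volume is 154,310 × £233.01 = £35,955,773.10.
Operating income = contribution − fixed costs = £35,955,773.10 − £16,030,600 = £19,925,173.10.
Degree of operating leverage = £35,955,773.10 / £19,925,173.10 = 1.8045.
Operating income changes by 1.8045 × +25.1% = +45.3%.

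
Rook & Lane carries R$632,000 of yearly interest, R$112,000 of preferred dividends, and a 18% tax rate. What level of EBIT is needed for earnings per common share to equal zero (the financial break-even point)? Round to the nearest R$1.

Grossing the preferred dividend up to pre-tax terms: R$112,000 / (1 − 0.18) = R$136,585.37.
Financial break-even EBIT = interest + D_p ÷ (1 − t) = R$632,000 + R$136,585.37 = R$768,585.37.

R$768,585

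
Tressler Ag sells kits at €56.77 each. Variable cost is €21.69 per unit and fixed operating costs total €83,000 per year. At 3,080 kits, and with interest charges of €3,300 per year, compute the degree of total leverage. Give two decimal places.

Contribution at this volume is 3,080 × €35.08 = €108,046.40.
Operating income = contribution − fixed costs = €108,046.40 − €83,000 = €25,046.40. Interest = €3,300.00.
DOL = €108,046.40 ÷ €25,046.40 = 4.3138; DFL = €25,046.40 ÷ €21,746.40 = 1.1517.
DCL = DOL × DFL = 4.3138 × 1.1517 = 4.9682.

4.97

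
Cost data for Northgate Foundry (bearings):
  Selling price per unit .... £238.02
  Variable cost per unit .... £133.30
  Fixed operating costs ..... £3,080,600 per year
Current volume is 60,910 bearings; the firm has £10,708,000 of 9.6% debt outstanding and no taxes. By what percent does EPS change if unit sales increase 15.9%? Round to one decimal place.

+44.7%

Contribution at this volume is 60,910 × £104.72 = £6,378,495.20.
Operating income = contribution − fixed costs = £6,378,495.20 − £3,080,600 = £3,297,895.20.
After interest of £1,027,968.00, pre-tax earnings = £2,269,927.20.
Degree of combined leverage = contribution ÷ (EBIT − I) = £6,378,495.20 ÷ £2,269,927.20 = 2.8100.
%ΔEPS = DCL × %ΔSales = 2.8100 × +15.9% = +44.7%.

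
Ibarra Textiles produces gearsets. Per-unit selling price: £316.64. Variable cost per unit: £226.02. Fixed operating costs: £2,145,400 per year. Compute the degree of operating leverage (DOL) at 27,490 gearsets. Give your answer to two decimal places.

At 27,490 units, contribution = 27,490 × £90.62 = £2,491,143.80.
EBIT = £2,491,143.80 − £2,145,400 = £345,743.80.
Degree of operating leverage = £2,491,143.80 / £345,743.80 = 7.2052.

7.21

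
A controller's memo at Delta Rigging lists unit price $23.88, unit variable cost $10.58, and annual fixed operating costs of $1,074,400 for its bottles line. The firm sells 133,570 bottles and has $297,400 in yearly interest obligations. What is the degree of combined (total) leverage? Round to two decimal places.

At 133,570 units, contribution = 133,570 × $13.30 = $1,776,481.00.
Operating income = contribution − fixed costs = $1,776,481.00 − $1,074,400 = $702,081.00. Interest = $297,400.00, so EBIT − I = $404,681.00.
Degree of total leverage = total CM / (EBIT − interest) = $1,776,481.00 / $404,681.00 = 4.3898.

4.39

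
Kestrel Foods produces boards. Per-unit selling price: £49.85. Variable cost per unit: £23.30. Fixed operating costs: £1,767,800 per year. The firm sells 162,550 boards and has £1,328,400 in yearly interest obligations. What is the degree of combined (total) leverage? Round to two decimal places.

3.54

Contribution at this volume is 162,550 × £26.55 = £4,315,702.50.
EBIT = £4,315,702.50 − £1,767,800 = £2,547,902.50. Interest = £1,328,400.00.
DOL = £4,315,702.50 ÷ £2,547,902.50 = 1.6938; DFL = £2,547,902.50 ÷ £1,219,502.50 = 2.0893.
DCL = DOL × DFL = 1.6938 × 2.0893 = 3.5389.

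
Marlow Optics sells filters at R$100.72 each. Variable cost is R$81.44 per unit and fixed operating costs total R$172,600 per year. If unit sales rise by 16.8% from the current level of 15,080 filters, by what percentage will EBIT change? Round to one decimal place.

Total contribution margin = 15,080 × R$19.28 = R$290,742.40.
Subtracting fixed costs: EBIT = R$290,742.40 − R$172,600 = R$118,142.40.
So DOL = total CM / EBIT = R$290,742.40 / R$118,142.40 = 2.4609.
%ΔEBIT = DOL × %ΔSales = 2.4609 × +16.8% = +41.3%.

+41.3%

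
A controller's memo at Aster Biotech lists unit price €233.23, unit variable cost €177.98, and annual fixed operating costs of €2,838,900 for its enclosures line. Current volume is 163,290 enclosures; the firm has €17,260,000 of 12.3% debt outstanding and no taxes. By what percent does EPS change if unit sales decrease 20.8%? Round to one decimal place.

Contribution at this volume is 163,290 × €55.25 = €9,021,772.50.
Subtracting fixed costs: EBIT = €9,021,772.50 − €2,838,900 = €6,182,872.50.
After interest of €2,122,980.00, pre-tax earnings = €4,059,892.50.
DCL = total CM / (EBIT − I) = €9,021,772.50 / €4,059,892.50 = 2.2222.
EPS therefore changes by 2.2222 × (-20.8%) = -46.2%.

-46.2%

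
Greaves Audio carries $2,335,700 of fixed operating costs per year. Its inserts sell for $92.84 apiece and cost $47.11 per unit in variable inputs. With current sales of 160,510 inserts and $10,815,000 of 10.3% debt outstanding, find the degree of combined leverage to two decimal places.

Contribution at this volume is 160,510 × $45.73 = $7,340,122.30.
EBIT = $7,340,122.30 − $2,335,700 = $5,004,422.30. Interest = $1,113,945.00.
DOL = $7,340,122.30 ÷ $5,004,422.30 = 1.4667; DFL = $5,004,422.30 ÷ $3,890,477.30 = 1.2863.
Combined leverage = 1.4667 × 1.2863 = 1.8866.

1.89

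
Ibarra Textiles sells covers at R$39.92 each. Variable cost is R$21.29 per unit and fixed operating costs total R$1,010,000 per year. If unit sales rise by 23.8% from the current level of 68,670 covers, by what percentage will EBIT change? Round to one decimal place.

+113.1%

Total contribution margin = 68,670 × R$18.63 = R$1,279,322.10.
EBIT = R$1,279,322.10 − R$1,010,000 = R$269,322.10.
Degree of operating leverage = R$1,279,322.10 / R$269,322.10 = 4.7502.
So EBIT moves 4.7502 × (+23.8%) = +113.1%.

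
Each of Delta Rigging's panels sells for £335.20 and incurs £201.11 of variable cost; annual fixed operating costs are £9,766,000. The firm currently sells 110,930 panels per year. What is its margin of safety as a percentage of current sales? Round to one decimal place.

34.3%

Each unit contributes £335.20 − £201.11 = £134.09. Break-even units = £9,766,000 ÷ £134.09 = 72,831.68; break-even revenue = 72,831.68 × £335.20 = £24,413,179.21.
Current sales = 110,930 × £335.20 = £37,183,736.00.
Margin of safety = (£37,183,736.00 − £24,413,179.21) ÷ £37,183,736.00 = 34.3%.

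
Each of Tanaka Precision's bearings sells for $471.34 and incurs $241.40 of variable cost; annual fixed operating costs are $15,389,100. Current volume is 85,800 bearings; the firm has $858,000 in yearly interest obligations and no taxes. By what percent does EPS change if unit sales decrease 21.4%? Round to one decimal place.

Total contribution margin = 85,800 × $229.94 = $19,728,852.00.
Subtracting fixed costs: EBIT = $19,728,852.00 − $15,389,100 = $4,339,752.00.
After interest of $858,000.00, pre-tax earnings = $3,481,752.00.
Degree of combined leverage = contribution ÷ (EBIT − I) = $19,728,852.00 ÷ $3,481,752.00 = 5.6664.
%ΔEPS = DCL × %ΔSales = 5.6664 × -21.4% = -121.3%.

-121.3%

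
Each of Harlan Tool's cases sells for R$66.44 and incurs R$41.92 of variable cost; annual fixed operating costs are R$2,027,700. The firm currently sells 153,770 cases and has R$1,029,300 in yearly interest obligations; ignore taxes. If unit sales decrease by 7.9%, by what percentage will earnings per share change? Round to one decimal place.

Contribution at this volume is 153,770 × R$24.52 = R$3,770,440.40.
Subtracting fixed costs: EBIT = R$3,770,440.40 − R$2,027,700 = R$1,742,740.40.
After interest of R$1,029,300.00, pre-tax earnings = R$713,440.40.
Degree of combined leverage = contribution ÷ (EBIT − I) = R$3,770,440.40 ÷ R$713,440.40 = 5.2849.
EPS therefore changes by 5.2849 × (-7.9%) = -41.8%.

-41.8%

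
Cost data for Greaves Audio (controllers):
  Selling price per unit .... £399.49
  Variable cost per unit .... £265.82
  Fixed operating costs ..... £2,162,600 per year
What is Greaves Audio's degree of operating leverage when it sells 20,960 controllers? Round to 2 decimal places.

At 20,960 units, contribution = 20,960 × £133.67 = £2,801,723.20.
Subtracting fixed costs: EBIT = £2,801,723.20 − £2,162,600 = £639,123.20.
DOL = contribution ÷ EBIT = £2,801,723.20 ÷ £639,123.20 = 4.3837.

4.38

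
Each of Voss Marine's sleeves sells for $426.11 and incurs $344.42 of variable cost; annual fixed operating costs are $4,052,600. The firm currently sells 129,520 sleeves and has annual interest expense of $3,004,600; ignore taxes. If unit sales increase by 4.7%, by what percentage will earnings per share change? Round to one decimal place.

At 129,520 units, contribution = 129,520 × $81.69 = $10,580,488.80.
EBIT = $10,580,488.80 − $4,052,600 = $6,527,888.80.
Interest = $3,004,600.00, so EBIT − I = $3,523,288.80.
Degree of combined leverage = contribution ÷ (EBIT − I) = $10,580,488.80 ÷ $3,523,288.80 = 3.0030.
EPS therefore changes by 3.0030 × (+4.7%) = +14.1%.

+14.1%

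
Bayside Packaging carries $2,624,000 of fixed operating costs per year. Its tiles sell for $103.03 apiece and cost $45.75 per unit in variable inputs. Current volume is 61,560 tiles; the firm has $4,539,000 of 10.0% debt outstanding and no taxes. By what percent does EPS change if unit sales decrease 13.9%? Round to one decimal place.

-109.3%

At 61,560 units, contribution = 61,560 × $57.28 = $3,526,156.80.
EBIT = $3,526,156.80 − $2,624,000 = $902,156.80.
Interest = $453,900.00, so EBIT − I = $448,256.80.
Degree of combined leverage = contribution ÷ (EBIT − I) = $3,526,156.80 ÷ $448,256.80 = 7.8664.
EPS therefore changes by 7.8664 × (-13.9%) = -109.3%.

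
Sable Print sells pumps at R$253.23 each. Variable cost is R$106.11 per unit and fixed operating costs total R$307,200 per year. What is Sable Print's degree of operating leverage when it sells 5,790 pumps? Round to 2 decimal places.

1.56

Contribution at this volume is 5,790 × R$147.12 = R$851,824.80.
Subtracting fixed costs: EBIT = R$851,824.80 − R$307,200 = R$544,624.80.
Degree of operating leverage = R$851,824.80 / R$544,624.80 = 1.5641.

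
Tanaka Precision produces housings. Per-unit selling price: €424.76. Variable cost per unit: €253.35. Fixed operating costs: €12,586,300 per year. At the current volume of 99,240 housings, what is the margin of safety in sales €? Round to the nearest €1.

Unit CM = price − variable cost = €424.76 − €253.35 = €171.41. Break-even units = €12,586,300 ÷ €171.41 = 73,428.04; break-even revenue = 73,428.04 × €424.76 = €31,189,293.44.
Actual sales revenue = 99,240 × €424.76 = €42,153,182.40.
Margin of safety = €42,153,182.40 − €31,189,293.44 = €10,963,889.

€10,963,889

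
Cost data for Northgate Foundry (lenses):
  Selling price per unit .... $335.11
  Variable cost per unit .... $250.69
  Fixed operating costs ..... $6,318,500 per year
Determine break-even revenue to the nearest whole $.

$25,081,646

CM per unit = $335.11 − $250.69 = $84.42; CM ratio = $84.42 / $335.11 = 0.2519.
Break-even revenue = fixed costs × price ÷ CM = $6,318,500 × $335.11 ÷ $84.42 = $25,081,646.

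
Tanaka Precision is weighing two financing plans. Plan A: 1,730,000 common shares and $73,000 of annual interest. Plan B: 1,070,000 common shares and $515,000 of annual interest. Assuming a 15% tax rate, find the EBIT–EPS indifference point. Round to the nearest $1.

At indifference, (EBIT − 73,000)(1 − t)/1,730,000 = (EBIT − 515,000)(1 − t)/1,070,000.
The (1 − t) factor cancels: (EBIT − 73,000) × 1,070,000 = (EBIT − 515,000) × 1,730,000.
EBIT × (1,730,000 − 1,070,000) = 515,000 × 1,730,000 − 73,000 × 1,070,000 = 812,840,000,000, so EBIT = 812,840,000,000 ÷ 660,000 = 1,231,575.76.

$1,231,576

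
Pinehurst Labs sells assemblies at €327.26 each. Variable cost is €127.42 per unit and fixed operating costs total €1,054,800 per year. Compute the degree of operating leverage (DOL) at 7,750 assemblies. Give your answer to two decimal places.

Total contribution margin = 7,750 × €199.84 = €1,548,760.00.
Operating income = contribution − fixed costs = €1,548,760.00 − €1,054,800 = €493,960.00.
Degree of operating leverage = €1,548,760.00 / €493,960.00 = 3.1354.

3.14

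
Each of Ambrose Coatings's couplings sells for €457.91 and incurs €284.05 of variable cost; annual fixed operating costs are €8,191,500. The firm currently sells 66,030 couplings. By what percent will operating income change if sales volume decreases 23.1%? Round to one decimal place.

Total contribution margin = 66,030 × €173.86 = €11,479,975.80.
Operating income = contribution − fixed costs = €11,479,975.80 − €8,191,500 = €3,288,475.80.
So DOL = total CM / EBIT = €11,479,975.80 / €3,288,475.80 = 3.4910.
Operating income changes by 3.4910 × -23.1% = -80.6%.

-80.6%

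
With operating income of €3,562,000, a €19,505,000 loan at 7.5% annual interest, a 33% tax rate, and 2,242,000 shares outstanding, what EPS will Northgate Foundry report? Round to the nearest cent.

Interest = €1,462,875.00, so EBT = €3,562,000 − €1,462,875.00 = €2,099,125.00.
Net income = €2,099,125.00 × (1 − 0.33) = €1,406,413.75.
Per share: €1,406,413.75 / 2,242,000 shares = €0.63.

€0.63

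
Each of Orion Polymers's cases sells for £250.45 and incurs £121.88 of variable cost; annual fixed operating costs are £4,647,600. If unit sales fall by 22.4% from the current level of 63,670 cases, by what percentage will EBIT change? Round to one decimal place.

-51.8%

Total contribution margin = 63,670 × £128.57 = £8,186,051.90.
Subtracting fixed costs: EBIT = £8,186,051.90 − £4,647,600 = £3,538,451.90.
So DOL = total CM / EBIT = £8,186,051.90 / £3,538,451.90 = 2.3135.
Operating income changes by 2.3135 × -22.4% = -51.8%.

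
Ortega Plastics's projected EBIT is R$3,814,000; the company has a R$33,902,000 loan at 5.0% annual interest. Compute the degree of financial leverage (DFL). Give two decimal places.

Interest = R$1,695,100.00.
Degree of financial leverage = EBIT / (EBIT − interest) = R$3,814,000 / R$2,118,900.00 = 1.8000.

1.80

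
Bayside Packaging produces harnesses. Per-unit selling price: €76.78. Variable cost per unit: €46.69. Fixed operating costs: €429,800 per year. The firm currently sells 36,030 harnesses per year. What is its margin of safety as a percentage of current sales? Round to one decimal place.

Unit CM = price − variable cost = €76.78 − €46.69 = €30.09. Break-even units = €429,800 ÷ €30.09 = 14,283.82; break-even revenue = 14,283.82 × €76.78 = €1,096,711.33.
Current sales = 36,030 × €76.78 = €2,766,383.40.
Margin of safety = (€2,766,383.40 − €1,096,711.33) ÷ €2,766,383.40 = 60.4%.

60.4%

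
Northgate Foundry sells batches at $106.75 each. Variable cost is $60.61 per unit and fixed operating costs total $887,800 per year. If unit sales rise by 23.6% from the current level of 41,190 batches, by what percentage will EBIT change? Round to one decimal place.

At 41,190 units, contribution = 41,190 × $46.14 = $1,900,506.60.
EBIT = $1,900,506.60 − $887,800 = $1,012,706.60.
Degree of operating leverage = $1,900,506.60 / $1,012,706.60 = 1.8767.
%ΔEBIT = DOL × %ΔSales = 1.8767 × +23.6% = +44.3%.

+44.3%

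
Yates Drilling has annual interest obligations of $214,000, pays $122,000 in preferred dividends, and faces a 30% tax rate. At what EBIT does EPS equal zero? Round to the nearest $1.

Preferred dividends are paid after tax, so their pre-tax equivalent is $122,000 ÷ (1 − 0.30) = $174,285.71.
Financial break-even EBIT = interest + D_p ÷ (1 − t) = $214,000 + $174,285.71 = $388,285.71.

$388,286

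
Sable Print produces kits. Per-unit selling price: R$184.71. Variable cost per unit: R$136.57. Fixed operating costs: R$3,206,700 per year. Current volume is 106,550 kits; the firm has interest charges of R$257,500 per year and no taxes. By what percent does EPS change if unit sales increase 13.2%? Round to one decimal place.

Contribution at this volume is 106,550 × R$48.14 = R$5,129,317.00.
Subtracting fixed costs: EBIT = R$5,129,317.00 − R$3,206,700 = R$1,922,617.00.
Interest = R$257,500.00, so EBIT − I = R$1,665,117.00.
DCL = total CM / (EBIT − I) = R$5,129,317.00 / R$1,665,117.00 = 3.0805.
%ΔEPS = DCL × %ΔSales = 3.0805 × +13.2% = +40.7%.

+40.7%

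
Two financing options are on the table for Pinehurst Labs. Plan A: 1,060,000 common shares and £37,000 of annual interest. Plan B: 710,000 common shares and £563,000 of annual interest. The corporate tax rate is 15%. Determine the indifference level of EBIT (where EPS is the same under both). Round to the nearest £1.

£1,630,029

At indifference, (EBIT − 37,000)(1 − t)/1,060,000 = (EBIT − 563,000)(1 − t)/710,000.
Cancelling (1 − t) and cross-multiplying: 710,000·(EBIT − 37,000) = 1,060,000·(EBIT − 563,000).
EBIT × (1,060,000 − 710,000) = 563,000 × 1,060,000 − 37,000 × 710,000 = 570,510,000,000, so EBIT = 570,510,000,000 ÷ 350,000 = 1,630,028.57.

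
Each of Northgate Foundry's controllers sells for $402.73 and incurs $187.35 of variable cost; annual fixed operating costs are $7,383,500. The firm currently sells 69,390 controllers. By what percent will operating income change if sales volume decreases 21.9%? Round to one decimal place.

Contribution at this volume is 69,390 × $215.38 = $14,945,218.20.
Subtracting fixed costs: EBIT = $14,945,218.20 − $7,383,500 = $7,561,718.20.
So DOL = total CM / EBIT = $14,945,218.20 / $7,561,718.20 = 1.9764.
So EBIT moves 1.9764 × (-21.9%) = -43.3%.

-43.3%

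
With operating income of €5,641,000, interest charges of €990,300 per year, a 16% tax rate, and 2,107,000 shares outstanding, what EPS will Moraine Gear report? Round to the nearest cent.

Interest = €990,300.00, so EBT = €5,641,000 − €990,300.00 = €4,650,700.00.
After tax at 16%: net income = €4,650,700.00 × 0.84 = €3,906,588.00.
Per share: €3,906,588.00 / 2,107,000 shares = €1.85.

€1.85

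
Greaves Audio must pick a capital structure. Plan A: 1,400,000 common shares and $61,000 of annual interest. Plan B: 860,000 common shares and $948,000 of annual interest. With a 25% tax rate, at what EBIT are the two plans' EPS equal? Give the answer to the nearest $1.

At indifference, (EBIT − 61,000)(1 − t)/1,400,000 = (EBIT − 948,000)(1 − t)/860,000.
Cancelling (1 − t) and cross-multiplying: 860,000·(EBIT − 61,000) = 1,400,000·(EBIT − 948,000).
EBIT × (1,400,000 − 860,000) = 948,000 × 1,400,000 − 61,000 × 860,000 = 1,274,740,000,000, so EBIT = 1,274,740,000,000 ÷ 540,000 = 2,360,629.63.

$2,360,630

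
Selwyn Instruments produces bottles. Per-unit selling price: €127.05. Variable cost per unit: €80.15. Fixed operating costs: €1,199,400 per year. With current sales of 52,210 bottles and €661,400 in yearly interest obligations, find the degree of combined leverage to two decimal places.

At 52,210 units, contribution = 52,210 × €46.90 = €2,448,649.00.
Operating income = contribution − fixed costs = €2,448,649.00 − €1,199,400 = €1,249,249.00. Interest = €661,400.00.
DOL = €2,448,649.00 ÷ €1,249,249.00 = 1.9601; DFL = €1,249,249.00 ÷ €587,849.00 = 2.1251.
DCL = DOL × DFL = 1.9601 × 2.1251 = 4.1654.

4.17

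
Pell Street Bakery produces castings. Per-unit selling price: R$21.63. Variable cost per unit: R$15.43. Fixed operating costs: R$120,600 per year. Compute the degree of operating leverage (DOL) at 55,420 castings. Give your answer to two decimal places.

Contribution at this volume is 55,420 × R$6.20 = R$343,604.00.
Operating income = contribution − fixed costs = R$343,604.00 − R$120,600 = R$223,004.00.
So DOL = total CM / EBIT = R$343,604.00 / R$223,004.00 = 1.5408.

1.54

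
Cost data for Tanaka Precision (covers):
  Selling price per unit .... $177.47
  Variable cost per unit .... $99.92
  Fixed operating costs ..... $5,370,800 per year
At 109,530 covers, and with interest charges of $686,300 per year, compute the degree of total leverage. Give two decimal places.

3.49

Contribution at this volume is 109,530 × $77.55 = $8,494,051.50.
Subtracting fixed costs: EBIT = $8,494,051.50 − $5,370,800 = $3,123,251.50. Interest = $686,300.00, so EBIT − I = $2,436,951.50.
Degree of total leverage = total CM / (EBIT − interest) = $8,494,051.50 / $2,436,951.50 = 3.4855.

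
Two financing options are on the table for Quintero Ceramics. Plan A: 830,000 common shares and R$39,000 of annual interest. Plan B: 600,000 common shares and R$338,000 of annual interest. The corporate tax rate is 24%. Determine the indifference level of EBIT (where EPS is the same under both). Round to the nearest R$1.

R$1,118,000

At indifference, (EBIT − 39,000)(1 − t)/830,000 = (EBIT − 338,000)(1 − t)/600,000.
Cancelling (1 − t) and cross-multiplying: 600,000·(EBIT − 39,000) = 830,000·(EBIT − 338,000).
Solving, EBIT = (338,000·830,000 − 39,000·600,000) / (830,000 − 600,000) = 257,140,000,000 / 230,000 = 1,118,000.00.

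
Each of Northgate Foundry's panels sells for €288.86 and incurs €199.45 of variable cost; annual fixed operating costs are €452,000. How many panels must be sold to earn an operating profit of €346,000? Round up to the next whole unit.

Each unit contributes €288.86 − €199.45 = €89.41.
Required volume = (fixed costs + target profit) ÷ CM = (€452,000 + €346,000) ÷ €89.41 = 8,925.18, so 8,926 panels.

8,926 panels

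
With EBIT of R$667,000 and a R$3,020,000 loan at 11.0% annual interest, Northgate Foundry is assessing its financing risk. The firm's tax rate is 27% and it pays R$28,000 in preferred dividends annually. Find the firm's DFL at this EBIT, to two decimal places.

Annual interest charges come to R$332,200.00.
Preferred dividends grossed up pre-tax: R$28,000 / (1 − 0.27) = R$38,356.16.
DFL = EBIT ÷ [EBIT − I − D_p/(1−t)] = R$667,000 ÷ [R$667,000 − R$332,200.00 − R$38,356.16] = R$667,000 ÷ R$296,443.84 = 2.2500.

2.25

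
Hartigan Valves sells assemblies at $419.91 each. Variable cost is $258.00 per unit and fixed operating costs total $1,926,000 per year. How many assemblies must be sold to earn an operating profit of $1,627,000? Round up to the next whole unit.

21,945 assemblies

Unit CM = price − variable cost = $419.91 − $258.00 = $161.91.
Need Q such that Q × $161.91 − $1,926,000 = $1,627,000, i.e. Q = $3,553,000 / $161.91 = 21,944.29 → 21,945.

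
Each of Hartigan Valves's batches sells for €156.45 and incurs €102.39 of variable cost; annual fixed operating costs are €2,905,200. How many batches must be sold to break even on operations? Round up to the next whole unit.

53,741 batches

Unit CM = price − variable cost = €156.45 − €102.39 = €54.06.
Break-even volume = fixed costs ÷ CM per unit = €2,905,200 ÷ €54.06 = 53,740.29, so 53,741 batches.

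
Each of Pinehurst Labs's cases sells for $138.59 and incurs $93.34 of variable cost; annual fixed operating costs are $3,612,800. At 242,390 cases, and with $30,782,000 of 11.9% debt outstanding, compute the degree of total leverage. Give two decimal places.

2.97

Contribution at this volume is 242,390 × $45.25 = $10,968,147.50.
Subtracting fixed costs: EBIT = $10,968,147.50 − $3,612,800 = $7,355,347.50. Interest = $3,663,058.00.
DOL = $10,968,147.50 ÷ $7,355,347.50 = 1.4912; DFL = $7,355,347.50 ÷ $3,692,289.50 = 1.9921.
Combined leverage = 1.4912 × 1.9921 = 2.9706.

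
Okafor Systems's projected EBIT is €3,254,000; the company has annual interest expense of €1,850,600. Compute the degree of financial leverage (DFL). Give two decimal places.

Annual interest charges come to €1,850,600.00.
DFL = EBIT ÷ (EBIT − I) = €3,254,000 ÷ (€3,254,000 − €1,850,600.00) = €3,254,000 ÷ €1,403,400.00 = 2.3187.

2.32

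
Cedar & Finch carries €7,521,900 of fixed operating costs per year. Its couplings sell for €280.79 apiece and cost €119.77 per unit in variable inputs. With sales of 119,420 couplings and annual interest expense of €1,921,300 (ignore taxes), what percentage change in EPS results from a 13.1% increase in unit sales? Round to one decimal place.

Total contribution margin = 119,420 × €161.02 = €19,229,008.40.
Subtracting fixed costs: EBIT = €19,229,008.40 − €7,521,900 = €11,707,108.40.
Interest = €1,921,300.00, so EBIT − I = €9,785,808.40.
Degree of combined leverage = contribution ÷ (EBIT − I) = €19,229,008.40 ÷ €9,785,808.40 = 1.9650.
EPS therefore changes by 1.9650 × (+13.1%) = +25.7%.

+25.7%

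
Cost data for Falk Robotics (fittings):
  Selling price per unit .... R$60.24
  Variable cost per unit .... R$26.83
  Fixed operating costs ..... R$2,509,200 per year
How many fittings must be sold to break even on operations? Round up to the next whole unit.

75,104 fittings

Each unit contributes R$60.24 − R$26.83 = R$33.41.
Units to break even: R$2,509,200 ÷ R$33.41 = 75,103.26, rounded up to 75,104.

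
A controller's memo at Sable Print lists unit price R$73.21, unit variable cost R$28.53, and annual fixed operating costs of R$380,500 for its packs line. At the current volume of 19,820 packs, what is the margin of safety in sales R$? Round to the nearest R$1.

R$827,557

Each unit contributes R$73.21 − R$28.53 = R$44.68. Break-even units = R$380,500 ÷ R$44.68 = 8,516.11; break-even revenue = 8,516.11 × R$73.21 = R$623,464.75.
Actual sales revenue = 19,820 × R$73.21 = R$1,451,022.20.
Margin of safety = R$1,451,022.20 − R$623,464.75 = R$827,557.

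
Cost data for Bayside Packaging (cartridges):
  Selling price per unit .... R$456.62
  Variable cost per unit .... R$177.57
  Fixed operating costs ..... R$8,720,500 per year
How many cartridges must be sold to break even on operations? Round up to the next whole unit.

31,251 cartridges

Contribution margin per unit = R$456.62 − R$177.57 = R$279.05.
Break-even volume = fixed costs ÷ CM per unit = R$8,720,500 ÷ R$279.05 = 31,250.67, so 31,251 cartridges.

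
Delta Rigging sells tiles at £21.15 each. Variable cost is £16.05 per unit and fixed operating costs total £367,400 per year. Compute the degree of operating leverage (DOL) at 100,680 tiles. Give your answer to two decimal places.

Total contribution margin = 100,680 × £5.10 = £513,468.00.
Operating income = contribution − fixed costs = £513,468.00 − £367,400 = £146,068.00.
DOL = contribution ÷ EBIT = £513,468.00 ÷ £146,068.00 = 3.5153.

3.52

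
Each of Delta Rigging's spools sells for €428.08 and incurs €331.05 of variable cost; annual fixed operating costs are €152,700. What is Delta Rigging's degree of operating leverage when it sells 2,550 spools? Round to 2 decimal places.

Contribution at this volume is 2,550 × €97.03 = €247,426.50.
Subtracting fixed costs: EBIT = €247,426.50 − €152,700 = €94,726.50.
Degree of operating leverage = €247,426.50 / €94,726.50 = 2.6120.

2.61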